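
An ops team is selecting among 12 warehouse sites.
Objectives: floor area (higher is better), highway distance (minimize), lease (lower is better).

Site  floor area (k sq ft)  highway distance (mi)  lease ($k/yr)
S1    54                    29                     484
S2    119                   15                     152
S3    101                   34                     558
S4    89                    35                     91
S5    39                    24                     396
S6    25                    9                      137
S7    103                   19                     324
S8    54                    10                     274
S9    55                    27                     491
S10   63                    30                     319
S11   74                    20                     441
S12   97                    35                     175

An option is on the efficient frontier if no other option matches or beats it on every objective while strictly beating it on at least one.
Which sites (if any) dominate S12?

S2

S2: floor area 119≥97, highway distance 15≤35, lease 152≤175 — dominates S12.
Others (S1, S3, S4, S5, S6, S7, S8, S9, S10, S11) are each worse than S12 on at least one objective.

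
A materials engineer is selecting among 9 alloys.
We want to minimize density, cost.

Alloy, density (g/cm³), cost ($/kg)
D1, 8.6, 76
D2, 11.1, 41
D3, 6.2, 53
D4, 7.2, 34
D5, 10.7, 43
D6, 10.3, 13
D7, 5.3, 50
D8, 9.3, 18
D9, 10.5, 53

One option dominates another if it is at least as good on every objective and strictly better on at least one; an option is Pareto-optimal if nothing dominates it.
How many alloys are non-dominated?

D1: dominated by D3 (density 6.2≤8.6, cost 53≤76).
D2: dominated by D4 (density 7.2≤11.1, cost 34≤41).
D3: dominated by D7 (density 5.3≤6.2, cost 50≤53).
D4: not dominated.
D5: dominated by D4 (density 7.2≤10.7, cost 34≤43).
D6: not dominated (best cost).
D7: not dominated (best density).
D8: not dominated.
D9: dominated by D3 (density 6.2≤10.5, cost 53≤53).
Pareto-optimal: D4, D6, D7, D8 → 4.

4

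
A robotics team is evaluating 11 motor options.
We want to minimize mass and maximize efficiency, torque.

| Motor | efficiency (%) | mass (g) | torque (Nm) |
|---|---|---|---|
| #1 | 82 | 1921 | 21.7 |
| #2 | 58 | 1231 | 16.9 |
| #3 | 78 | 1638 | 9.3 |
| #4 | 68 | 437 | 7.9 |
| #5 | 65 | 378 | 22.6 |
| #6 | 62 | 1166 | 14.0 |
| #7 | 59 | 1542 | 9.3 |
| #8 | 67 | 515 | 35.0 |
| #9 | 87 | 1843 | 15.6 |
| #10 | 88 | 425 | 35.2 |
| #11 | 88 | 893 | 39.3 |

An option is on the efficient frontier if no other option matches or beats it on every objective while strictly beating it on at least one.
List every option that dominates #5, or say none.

#1: worse on mass (1921 vs 378).
#2: worse on efficiency (58 vs 65).
#3: worse on mass (1638 vs 378).
#4: worse on mass (437 vs 378).
#6: worse on efficiency (62 vs 65).
#7: worse on efficiency (59 vs 65).
#8: worse on mass (515 vs 378).
#9: worse on mass (1843 vs 378).
#10: worse on mass (425 vs 378).
#11: worse on mass (893 vs 378).
No option dominates #5.

none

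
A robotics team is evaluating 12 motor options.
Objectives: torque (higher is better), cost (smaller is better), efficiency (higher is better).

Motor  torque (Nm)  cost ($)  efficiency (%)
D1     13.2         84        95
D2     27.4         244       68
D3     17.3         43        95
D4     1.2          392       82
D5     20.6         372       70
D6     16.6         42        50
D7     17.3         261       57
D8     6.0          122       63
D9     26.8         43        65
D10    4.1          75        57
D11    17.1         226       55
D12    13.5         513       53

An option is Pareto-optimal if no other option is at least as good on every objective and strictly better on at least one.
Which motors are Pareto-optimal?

D1: dominated by D3 (torque 17.3≥13.2, cost 43≤84, efficiency 95≥95).
D2: not dominated (best torque).
D3: not dominated.
D4: dominated by D1 (torque 13.2≥1.2, cost 84≤392, efficiency 95≥82).
D5: not dominated.
D6: not dominated (best cost).
D7: dominated by D2 (torque 27.4≥17.3, cost 244≤261, efficiency 68≥57).
D8: dominated by D1 (torque 13.2≥6.0, cost 84≤122, efficiency 95≥63).
D9: not dominated.
D10: dominated by D3 (torque 17.3≥4.1, cost 43≤75, efficiency 95≥57).
D11: dominated by D3 (torque 17.3≥17.1, cost 43≤226, efficiency 95≥55).
D12: dominated by D2 (torque 27.4≥13.5, cost 244≤513, efficiency 68≥53).

D2, D3, D5, D6, D9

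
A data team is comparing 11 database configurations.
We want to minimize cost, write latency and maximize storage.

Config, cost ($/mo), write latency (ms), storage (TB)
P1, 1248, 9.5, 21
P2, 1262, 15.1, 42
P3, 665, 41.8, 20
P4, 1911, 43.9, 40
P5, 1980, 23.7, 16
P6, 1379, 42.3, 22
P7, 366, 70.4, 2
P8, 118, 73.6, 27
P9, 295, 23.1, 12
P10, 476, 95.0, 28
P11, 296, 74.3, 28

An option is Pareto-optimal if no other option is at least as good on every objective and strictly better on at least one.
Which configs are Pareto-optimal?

P1, P2, P3, P8, P9, P11

P1: not dominated (best write latency).
P2: not dominated (best storage).
P3: not dominated.
P4: dominated by P2 (cost 1262≤1911, write latency 15.1≤43.9, storage 42≥40).
P5: dominated by P1 (cost 1248≤1980, write latency 9.5≤23.7, storage 21≥16).
P6: dominated by P2 (cost 1262≤1379, write latency 15.1≤42.3, storage 42≥22).
P7: dominated by P9 (cost 295≤366, write latency 23.1≤70.4, storage 12≥2).
P8: not dominated (best cost).
P9: not dominated.
P10: dominated by P11 (cost 296≤476, write latency 74.3≤95.0, storage 28≥28).
P11: not dominated.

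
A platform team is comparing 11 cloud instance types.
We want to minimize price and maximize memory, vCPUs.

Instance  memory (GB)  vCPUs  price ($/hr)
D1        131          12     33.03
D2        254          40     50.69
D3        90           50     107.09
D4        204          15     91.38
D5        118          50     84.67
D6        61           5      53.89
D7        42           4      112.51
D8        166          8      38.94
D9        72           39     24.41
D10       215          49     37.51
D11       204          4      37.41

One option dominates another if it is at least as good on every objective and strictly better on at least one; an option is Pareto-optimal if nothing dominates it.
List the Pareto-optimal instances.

D1: not dominated.
D2: not dominated (best memory).
D3: dominated by D5 (memory 118≥90, vCPUs 50≥50, price 84.67≤107.09).
D4: dominated by D2 (memory 254≥204, vCPUs 40≥15, price 50.69≤91.38).
D5: not dominated.
D6: dominated by D1 (memory 131≥61, vCPUs 12≥5, price 33.03≤53.89).
D7: dominated by D1 (memory 131≥42, vCPUs 12≥4, price 33.03≤112.51).
D8: dominated by D10 (memory 215≥166, vCPUs 49≥8, price 37.51≤38.94).
D9: not dominated (best price).
D10: not dominated.
D11: not dominated.

D1, D2, D5, D9, D10, D11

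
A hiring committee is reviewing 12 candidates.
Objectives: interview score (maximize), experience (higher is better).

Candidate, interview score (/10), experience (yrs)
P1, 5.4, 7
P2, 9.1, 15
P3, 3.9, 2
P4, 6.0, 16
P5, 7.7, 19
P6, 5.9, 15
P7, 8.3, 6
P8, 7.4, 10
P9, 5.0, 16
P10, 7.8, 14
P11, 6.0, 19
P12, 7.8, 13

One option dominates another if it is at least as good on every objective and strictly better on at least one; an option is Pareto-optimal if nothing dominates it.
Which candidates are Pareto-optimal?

P1: dominated by P2 (interview score 9.1≥5.4, experience 15≥7).
P2: not dominated (best interview score).
P3: dominated by P1 (interview score 5.4≥3.9, experience 7≥2).
P4: dominated by P5 (interview score 7.7≥6.0, experience 19≥16).
P5: not dominated.
P6: dominated by P2 (interview score 9.1≥5.9, experience 15≥15).
P7: dominated by P2 (interview score 9.1≥8.3, experience 15≥6).
P8: dominated by P2 (interview score 9.1≥7.4, experience 15≥10).
P9: dominated by P4 (interview score 6.0≥5.0, experience 16≥16).
P10: dominated by P2 (interview score 9.1≥7.8, experience 15≥14).
P11: dominated by P5 (interview score 7.7≥6.0, experience 19≥19).
P12: dominated by P2 (interview score 9.1≥7.8, experience 15≥13).

P2, P5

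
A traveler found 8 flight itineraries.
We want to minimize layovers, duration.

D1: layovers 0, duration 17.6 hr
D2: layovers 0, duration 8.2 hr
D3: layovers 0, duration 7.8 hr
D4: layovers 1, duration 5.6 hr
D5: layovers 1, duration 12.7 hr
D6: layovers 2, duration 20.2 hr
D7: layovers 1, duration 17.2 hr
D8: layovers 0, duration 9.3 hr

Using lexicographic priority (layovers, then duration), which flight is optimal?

First minimize layovers: best is 0, kept {D1, D2, D3, D8}.
Then minimize duration: best is 7.8, kept {D3}.

D3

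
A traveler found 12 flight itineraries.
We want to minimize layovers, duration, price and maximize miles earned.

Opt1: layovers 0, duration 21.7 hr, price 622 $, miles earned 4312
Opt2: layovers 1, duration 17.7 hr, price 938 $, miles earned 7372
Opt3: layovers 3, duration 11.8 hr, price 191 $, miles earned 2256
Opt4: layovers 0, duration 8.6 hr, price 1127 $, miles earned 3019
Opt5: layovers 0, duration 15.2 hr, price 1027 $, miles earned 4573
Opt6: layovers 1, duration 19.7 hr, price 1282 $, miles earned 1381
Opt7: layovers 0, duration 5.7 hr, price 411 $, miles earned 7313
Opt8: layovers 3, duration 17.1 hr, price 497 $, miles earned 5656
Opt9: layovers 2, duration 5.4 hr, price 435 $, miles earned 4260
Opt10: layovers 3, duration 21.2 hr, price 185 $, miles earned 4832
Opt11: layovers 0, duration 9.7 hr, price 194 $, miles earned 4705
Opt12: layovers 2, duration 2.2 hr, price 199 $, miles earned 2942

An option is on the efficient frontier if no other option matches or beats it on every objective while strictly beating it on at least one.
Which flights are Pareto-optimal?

Opt2, Opt3, Opt7, Opt9, Opt10, Opt11, Opt12

Opt1: dominated by Opt7 (layovers 0≤0, duration 5.7≤21.7, price 411≤622, miles earned 7313≥4312).
Opt2: not dominated (best miles earned).
Opt3: not dominated.
Opt4: dominated by Opt7 (layovers 0≤0, duration 5.7≤8.6, price 411≤1127, miles earned 7313≥3019).
Opt5: dominated by Opt7 (layovers 0≤0, duration 5.7≤15.2, price 411≤1027, miles earned 7313≥4573).
Opt6: dominated by Opt2 (layovers 1≤1, duration 17.7≤19.7, price 938≤1282, miles earned 7372≥1381).
Opt7: not dominated.
Opt8: dominated by Opt7 (layovers 0≤3, duration 5.7≤17.1, price 411≤497, miles earned 7313≥5656).
Opt9: not dominated.
Opt10: not dominated (best price).
Opt11: not dominated.
Opt12: not dominated (best duration).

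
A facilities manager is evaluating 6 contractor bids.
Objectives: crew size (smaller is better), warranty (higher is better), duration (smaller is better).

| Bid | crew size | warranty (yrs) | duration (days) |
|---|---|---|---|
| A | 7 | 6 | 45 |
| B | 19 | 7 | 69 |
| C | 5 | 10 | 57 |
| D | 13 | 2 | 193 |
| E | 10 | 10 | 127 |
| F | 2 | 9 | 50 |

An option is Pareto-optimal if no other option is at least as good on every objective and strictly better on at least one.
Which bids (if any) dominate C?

none

A: worse on crew size (7 vs 5).
B: worse on crew size (19 vs 5).
D: worse on crew size (13 vs 5).
E: worse on crew size (10 vs 5).
F: worse on warranty (9 vs 10).
No option dominates C.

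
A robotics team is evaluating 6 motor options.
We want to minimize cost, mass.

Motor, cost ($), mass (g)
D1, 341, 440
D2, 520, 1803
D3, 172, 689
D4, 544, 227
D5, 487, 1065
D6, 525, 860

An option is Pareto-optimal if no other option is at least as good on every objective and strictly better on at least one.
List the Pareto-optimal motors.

D1, D3, D4

D1: not dominated.
D2: dominated by D1 (cost 341≤520, mass 440≤1803).
D3: not dominated (best cost).
D4: not dominated (best mass).
D5: dominated by D1 (cost 341≤487, mass 440≤1065).
D6: dominated by D1 (cost 341≤525, mass 440≤860).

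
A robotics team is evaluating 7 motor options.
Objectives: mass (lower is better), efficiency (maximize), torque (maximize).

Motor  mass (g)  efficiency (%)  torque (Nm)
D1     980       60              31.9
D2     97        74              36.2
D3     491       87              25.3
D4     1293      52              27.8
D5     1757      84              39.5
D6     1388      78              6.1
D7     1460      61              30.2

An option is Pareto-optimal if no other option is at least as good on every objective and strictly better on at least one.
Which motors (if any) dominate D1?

D2: mass 97≤980, efficiency 74≥60, torque 36.2≥31.9 — dominates D1.
Others (D3, D4, D5, D6, D7) are each worse than D1 on at least one objective.

D2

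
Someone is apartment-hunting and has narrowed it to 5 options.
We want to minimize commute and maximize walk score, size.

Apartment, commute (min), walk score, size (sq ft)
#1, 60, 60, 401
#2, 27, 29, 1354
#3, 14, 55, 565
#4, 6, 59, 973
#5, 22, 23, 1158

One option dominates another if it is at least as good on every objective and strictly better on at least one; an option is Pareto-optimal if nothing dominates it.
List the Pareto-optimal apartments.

#1, #2, #4, #5

#1: not dominated (best walk score).
#2: not dominated (best size).
#3: dominated by #4 (commute 6≤14, walk score 59≥55, size 973≥565).
#4: not dominated (best commute).
#5: not dominated.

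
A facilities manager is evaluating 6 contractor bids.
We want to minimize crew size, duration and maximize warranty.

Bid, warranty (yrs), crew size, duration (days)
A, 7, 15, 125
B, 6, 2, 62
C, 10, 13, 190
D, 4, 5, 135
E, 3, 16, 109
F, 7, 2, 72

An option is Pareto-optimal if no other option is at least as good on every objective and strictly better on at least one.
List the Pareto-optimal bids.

A: dominated by F (warranty 7≥7, crew size 2≤15, duration 72≤125).
B: not dominated (best duration).
C: not dominated (best warranty).
D: dominated by B (warranty 6≥4, crew size 2≤5, duration 62≤135).
E: dominated by B (warranty 6≥3, crew size 2≤16, duration 62≤109).
F: not dominated.

B, C, F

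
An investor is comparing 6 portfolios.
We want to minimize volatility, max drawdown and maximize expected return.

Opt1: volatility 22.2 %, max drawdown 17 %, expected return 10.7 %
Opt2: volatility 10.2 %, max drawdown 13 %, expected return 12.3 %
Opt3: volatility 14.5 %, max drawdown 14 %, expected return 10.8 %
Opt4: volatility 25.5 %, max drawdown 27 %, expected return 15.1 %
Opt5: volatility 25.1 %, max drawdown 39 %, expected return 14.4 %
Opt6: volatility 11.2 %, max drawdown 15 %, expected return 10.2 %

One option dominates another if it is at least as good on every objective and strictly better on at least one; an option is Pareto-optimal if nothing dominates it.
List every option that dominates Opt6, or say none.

Opt2

Opt2: volatility 10.2≤11.2, max drawdown 13≤15, expected return 12.3≥10.2 — dominates Opt6.
Others (Opt1, Opt3, Opt4, Opt5) are each worse than Opt6 on at least one objective.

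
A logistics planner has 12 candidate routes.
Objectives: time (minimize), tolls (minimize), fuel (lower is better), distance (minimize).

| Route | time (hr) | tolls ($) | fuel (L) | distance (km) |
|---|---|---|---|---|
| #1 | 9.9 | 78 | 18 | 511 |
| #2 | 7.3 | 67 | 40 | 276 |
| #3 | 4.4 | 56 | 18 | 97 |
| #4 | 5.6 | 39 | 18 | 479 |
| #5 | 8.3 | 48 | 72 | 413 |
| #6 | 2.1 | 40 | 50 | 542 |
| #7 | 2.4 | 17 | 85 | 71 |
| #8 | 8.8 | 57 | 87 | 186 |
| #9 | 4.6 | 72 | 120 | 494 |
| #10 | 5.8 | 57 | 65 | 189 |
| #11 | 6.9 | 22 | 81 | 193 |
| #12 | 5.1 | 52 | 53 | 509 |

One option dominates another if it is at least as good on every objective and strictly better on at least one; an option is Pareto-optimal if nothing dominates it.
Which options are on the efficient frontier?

#1: dominated by #3 (time 4.4≤9.9, tolls 56≤78, fuel 18≤18, distance 97≤511).
#2: dominated by #3 (time 4.4≤7.3, tolls 56≤67, fuel 18≤40, distance 97≤276).
#3: not dominated.
#4: not dominated.
#5: not dominated.
#6: not dominated (best time).
#7: not dominated (best tolls).
#8: dominated by #3 (time 4.4≤8.8, tolls 56≤57, fuel 18≤87, distance 97≤186).
#9: dominated by #3 (time 4.4≤4.6, tolls 56≤72, fuel 18≤120, distance 97≤494).
#10: dominated by #3 (time 4.4≤5.8, tolls 56≤57, fuel 18≤65, distance 97≤189).
#11: not dominated.
#12: not dominated.

#3, #4, #5, #6, #7, #11, #12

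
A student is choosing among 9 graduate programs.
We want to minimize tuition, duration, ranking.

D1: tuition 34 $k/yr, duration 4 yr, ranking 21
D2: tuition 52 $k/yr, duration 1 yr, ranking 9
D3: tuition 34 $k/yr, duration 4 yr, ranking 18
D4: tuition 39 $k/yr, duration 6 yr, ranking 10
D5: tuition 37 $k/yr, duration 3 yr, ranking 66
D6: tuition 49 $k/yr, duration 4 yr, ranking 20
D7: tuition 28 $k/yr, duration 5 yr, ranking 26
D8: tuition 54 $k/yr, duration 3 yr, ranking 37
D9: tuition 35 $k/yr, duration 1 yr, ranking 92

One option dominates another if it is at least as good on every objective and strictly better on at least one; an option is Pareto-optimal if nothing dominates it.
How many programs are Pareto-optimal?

6

D1: dominated by D3 (tuition 34≤34, duration 4≤4, ranking 18≤21).
D2: not dominated (best ranking).
D3: not dominated.
D4: not dominated.
D5: not dominated.
D6: dominated by D3 (tuition 34≤49, duration 4≤4, ranking 18≤20).
D7: not dominated (best tuition).
D8: dominated by D2 (tuition 52≤54, duration 1≤3, ranking 9≤37).
D9: not dominated.
Pareto-optimal: D2, D3, D4, D5, D7, D9 → 6.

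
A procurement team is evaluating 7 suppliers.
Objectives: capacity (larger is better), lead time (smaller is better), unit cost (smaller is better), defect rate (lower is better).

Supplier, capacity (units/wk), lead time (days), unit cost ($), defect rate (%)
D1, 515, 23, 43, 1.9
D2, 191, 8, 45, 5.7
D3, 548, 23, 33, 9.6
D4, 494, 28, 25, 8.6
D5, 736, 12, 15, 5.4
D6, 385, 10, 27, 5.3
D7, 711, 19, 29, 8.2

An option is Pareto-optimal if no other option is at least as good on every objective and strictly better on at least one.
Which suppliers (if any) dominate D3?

D5: capacity 736≥548, lead time 12≤23, unit cost 15≤33, defect rate 5.4≤9.6 — dominates D3.
D7: capacity 711≥548, lead time 19≤23, unit cost 29≤33, defect rate 8.2≤9.6 — dominates D3.
Others (D1, D2, D4, D6) are each worse than D3 on at least one objective.

D5, D7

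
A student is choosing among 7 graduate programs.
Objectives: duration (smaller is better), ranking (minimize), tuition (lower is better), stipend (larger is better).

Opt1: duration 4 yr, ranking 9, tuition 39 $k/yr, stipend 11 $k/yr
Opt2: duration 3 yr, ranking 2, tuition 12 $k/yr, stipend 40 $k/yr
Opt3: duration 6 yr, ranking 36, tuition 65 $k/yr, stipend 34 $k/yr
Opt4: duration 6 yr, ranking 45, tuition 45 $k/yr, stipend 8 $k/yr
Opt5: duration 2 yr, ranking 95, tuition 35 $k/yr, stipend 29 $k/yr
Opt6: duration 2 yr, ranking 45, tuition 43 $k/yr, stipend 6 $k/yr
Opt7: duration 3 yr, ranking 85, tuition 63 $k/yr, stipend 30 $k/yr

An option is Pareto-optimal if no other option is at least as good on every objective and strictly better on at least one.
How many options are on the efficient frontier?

3

Opt1: dominated by Opt2 (duration 3≤4, ranking 2≤9, tuition 12≤39, stipend 40≥11).
Opt2: not dominated (best ranking).
Opt3: dominated by Opt2 (duration 3≤6, ranking 2≤36, tuition 12≤65, stipend 40≥34).
Opt4: dominated by Opt1 (duration 4≤6, ranking 9≤45, tuition 39≤45, stipend 11≥8).
Opt5: not dominated.
Opt6: not dominated.
Opt7: dominated by Opt2 (duration 3≤3, ranking 2≤85, tuition 12≤63, stipend 40≥30).
Pareto-optimal: Opt2, Opt5, Opt6 → 3.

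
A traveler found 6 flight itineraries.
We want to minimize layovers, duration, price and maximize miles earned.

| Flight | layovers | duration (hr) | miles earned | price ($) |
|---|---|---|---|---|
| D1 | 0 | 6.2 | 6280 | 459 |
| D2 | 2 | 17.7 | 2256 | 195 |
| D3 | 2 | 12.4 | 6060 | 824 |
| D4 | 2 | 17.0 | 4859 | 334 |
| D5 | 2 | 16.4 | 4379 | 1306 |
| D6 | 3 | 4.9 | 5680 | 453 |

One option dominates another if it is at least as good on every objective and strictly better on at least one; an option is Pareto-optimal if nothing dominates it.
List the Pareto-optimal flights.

D1: not dominated (best layovers).
D2: not dominated (best price).
D3: dominated by D1 (layovers 0≤2, duration 6.2≤12.4, miles earned 6280≥6060, price 459≤824).
D4: not dominated.
D5: dominated by D1 (layovers 0≤2, duration 6.2≤16.4, miles earned 6280≥4379, price 459≤1306).
D6: not dominated (best duration).

D1, D2, D4, D6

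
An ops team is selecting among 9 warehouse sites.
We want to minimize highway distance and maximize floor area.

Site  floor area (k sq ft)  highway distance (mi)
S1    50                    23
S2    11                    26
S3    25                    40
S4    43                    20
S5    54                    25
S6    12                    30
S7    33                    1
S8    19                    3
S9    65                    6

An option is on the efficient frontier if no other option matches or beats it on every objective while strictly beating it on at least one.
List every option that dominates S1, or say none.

S9: floor area 65≥50, highway distance 6≤23 — dominates S1.
Others (S2, S3, S4, S5, S6, S7, S8) are each worse than S1 on at least one objective.

S9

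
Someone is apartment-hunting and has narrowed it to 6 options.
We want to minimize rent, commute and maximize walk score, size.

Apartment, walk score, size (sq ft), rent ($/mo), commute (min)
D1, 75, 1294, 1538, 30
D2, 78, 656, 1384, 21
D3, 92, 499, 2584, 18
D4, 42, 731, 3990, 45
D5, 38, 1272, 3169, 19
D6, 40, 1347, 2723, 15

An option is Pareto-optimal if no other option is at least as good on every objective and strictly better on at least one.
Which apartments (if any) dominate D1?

D2: worse on size (656 vs 1294).
D3: worse on size (499 vs 1294).
D4: worse on walk score (42 vs 75).
D5: worse on walk score (38 vs 75).
D6: worse on walk score (40 vs 75).
No option dominates D1.

none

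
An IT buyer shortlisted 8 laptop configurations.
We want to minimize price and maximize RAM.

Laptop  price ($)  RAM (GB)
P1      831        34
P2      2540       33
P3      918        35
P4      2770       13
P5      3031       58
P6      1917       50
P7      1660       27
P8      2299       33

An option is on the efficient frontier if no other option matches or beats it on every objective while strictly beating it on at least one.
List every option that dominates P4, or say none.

P1, P2, P3, P6, P7, P8

P1: price 831≤2770, RAM 34≥13 — dominates P4.
P2: price 2540≤2770, RAM 33≥13 — dominates P4.
P3: price 918≤2770, RAM 35≥13 — dominates P4.
P6: price 1917≤2770, RAM 50≥13 — dominates P4.
P7: price 1660≤2770, RAM 27≥13 — dominates P4.
P8: price 2299≤2770, RAM 33≥13 — dominates P4.
Others (P5) are each worse than P4 on at least one objective.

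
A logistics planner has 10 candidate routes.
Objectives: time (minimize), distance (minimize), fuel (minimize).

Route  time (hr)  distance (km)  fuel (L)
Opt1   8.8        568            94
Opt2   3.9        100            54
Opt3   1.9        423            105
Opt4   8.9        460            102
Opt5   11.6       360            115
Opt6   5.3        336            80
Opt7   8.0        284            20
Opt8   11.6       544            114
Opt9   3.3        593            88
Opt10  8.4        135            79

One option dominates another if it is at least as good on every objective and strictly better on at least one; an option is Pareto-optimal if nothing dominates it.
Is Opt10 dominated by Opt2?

Opt2 vs Opt10: time 3.9≤8.4, distance 100≤135, fuel 54≤79 — Opt2 is at least as good on every objective with at least one strict improvement.

Yes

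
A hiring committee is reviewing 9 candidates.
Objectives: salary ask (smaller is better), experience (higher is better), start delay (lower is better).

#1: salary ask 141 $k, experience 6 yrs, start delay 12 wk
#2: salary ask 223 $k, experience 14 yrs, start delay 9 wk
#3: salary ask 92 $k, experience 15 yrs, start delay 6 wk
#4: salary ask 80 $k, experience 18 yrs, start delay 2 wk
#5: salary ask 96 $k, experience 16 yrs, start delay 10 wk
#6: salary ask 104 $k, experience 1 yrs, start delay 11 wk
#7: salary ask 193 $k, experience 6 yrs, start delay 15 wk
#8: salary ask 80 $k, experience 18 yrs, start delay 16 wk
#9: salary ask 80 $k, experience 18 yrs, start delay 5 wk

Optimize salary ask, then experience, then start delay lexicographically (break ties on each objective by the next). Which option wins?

#4

First minimize salary ask: best is 80, kept {#4, #8, #9}.
Then maximize experience: best is 18, kept {#4, #8, #9}.
Then minimize start delay: best is 2, kept {#4}.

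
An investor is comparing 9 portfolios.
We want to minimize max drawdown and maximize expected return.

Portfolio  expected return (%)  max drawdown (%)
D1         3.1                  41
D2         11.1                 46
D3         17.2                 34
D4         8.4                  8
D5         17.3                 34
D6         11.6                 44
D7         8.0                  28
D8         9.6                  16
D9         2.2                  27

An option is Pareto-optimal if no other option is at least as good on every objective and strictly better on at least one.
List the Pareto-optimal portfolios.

D1: dominated by D3 (expected return 17.2≥3.1, max drawdown 34≤41).
D2: dominated by D3 (expected return 17.2≥11.1, max drawdown 34≤46).
D3: dominated by D5 (expected return 17.3≥17.2, max drawdown 34≤34).
D4: not dominated (best max drawdown).
D5: not dominated (best expected return).
D6: dominated by D3 (expected return 17.2≥11.6, max drawdown 34≤44).
D7: dominated by D4 (expected return 8.4≥8.0, max drawdown 8≤28).
D8: not dominated.
D9: dominated by D4 (expected return 8.4≥2.2, max drawdown 8≤27).

D4, D5, D8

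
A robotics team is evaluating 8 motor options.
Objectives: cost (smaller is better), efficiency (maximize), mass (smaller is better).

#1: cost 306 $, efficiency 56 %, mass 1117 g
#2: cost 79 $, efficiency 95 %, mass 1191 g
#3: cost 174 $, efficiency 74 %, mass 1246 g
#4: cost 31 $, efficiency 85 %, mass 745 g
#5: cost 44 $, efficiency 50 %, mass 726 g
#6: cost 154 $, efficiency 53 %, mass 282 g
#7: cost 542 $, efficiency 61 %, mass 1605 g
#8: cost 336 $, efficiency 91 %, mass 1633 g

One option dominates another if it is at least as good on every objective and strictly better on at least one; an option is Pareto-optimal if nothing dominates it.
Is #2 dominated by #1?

No

#1 vs #2: #1 is worse on cost (306 vs 79), so it does not dominate #2.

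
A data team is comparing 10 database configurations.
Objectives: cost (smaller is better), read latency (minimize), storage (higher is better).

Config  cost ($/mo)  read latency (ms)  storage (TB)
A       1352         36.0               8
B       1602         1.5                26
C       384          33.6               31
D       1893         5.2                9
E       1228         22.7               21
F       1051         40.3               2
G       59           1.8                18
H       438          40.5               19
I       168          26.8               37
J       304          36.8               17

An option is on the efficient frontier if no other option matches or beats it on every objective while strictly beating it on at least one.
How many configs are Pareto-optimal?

A: dominated by C (cost 384≤1352, read latency 33.6≤36.0, storage 31≥8).
B: not dominated (best read latency).
C: dominated by I (cost 168≤384, read latency 26.8≤33.6, storage 37≥31).
D: dominated by B (cost 1602≤1893, read latency 1.5≤5.2, storage 26≥9).
E: not dominated.
F: dominated by C (cost 384≤1051, read latency 33.6≤40.3, storage 31≥2).
G: not dominated (best cost).
H: dominated by C (cost 384≤438, read latency 33.6≤40.5, storage 31≥19).
I: not dominated (best storage).
J: dominated by G (cost 59≤304, read latency 1.8≤36.8, storage 18≥17).
Pareto-optimal: B, E, G, I → 4.

4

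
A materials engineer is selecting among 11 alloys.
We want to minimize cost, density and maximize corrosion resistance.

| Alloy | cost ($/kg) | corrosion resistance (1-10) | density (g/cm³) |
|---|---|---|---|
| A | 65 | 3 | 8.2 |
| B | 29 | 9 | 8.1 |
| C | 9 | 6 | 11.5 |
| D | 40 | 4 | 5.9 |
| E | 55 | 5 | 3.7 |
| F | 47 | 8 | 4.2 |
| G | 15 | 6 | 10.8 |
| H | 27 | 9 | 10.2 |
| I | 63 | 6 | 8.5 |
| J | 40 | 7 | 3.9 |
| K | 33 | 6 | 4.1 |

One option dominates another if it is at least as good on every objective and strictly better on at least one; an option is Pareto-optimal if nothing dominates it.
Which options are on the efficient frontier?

A: dominated by B (cost 29≤65, corrosion resistance 9≥3, density 8.1≤8.2).
B: not dominated.
C: not dominated (best cost).
D: dominated by J (cost 40≤40, corrosion resistance 7≥4, density 3.9≤5.9).
E: not dominated (best density).
F: not dominated.
G: not dominated.
H: not dominated.
I: dominated by B (cost 29≤63, corrosion resistance 9≥6, density 8.1≤8.5).
J: not dominated.
K: not dominated.

B, C, E, F, G, H, J, K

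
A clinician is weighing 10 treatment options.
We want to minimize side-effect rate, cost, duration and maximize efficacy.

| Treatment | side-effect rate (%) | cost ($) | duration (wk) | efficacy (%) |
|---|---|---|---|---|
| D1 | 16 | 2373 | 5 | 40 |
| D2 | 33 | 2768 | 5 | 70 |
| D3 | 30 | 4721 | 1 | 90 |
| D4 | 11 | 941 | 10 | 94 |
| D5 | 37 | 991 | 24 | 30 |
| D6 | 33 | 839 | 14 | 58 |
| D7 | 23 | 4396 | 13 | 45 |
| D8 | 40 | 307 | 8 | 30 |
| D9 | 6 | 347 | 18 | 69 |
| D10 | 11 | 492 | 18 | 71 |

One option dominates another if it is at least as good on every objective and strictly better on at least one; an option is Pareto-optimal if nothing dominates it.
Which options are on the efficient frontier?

D1, D2, D3, D4, D6, D8, D9, D10

D1: not dominated.
D2: not dominated.
D3: not dominated (best duration).
D4: not dominated (best efficacy).
D5: dominated by D4 (side-effect rate 11≤37, cost 941≤991, duration 10≤24, efficacy 94≥30).
D6: not dominated.
D7: dominated by D4 (side-effect rate 11≤23, cost 941≤4396, duration 10≤13, efficacy 94≥45).
D8: not dominated (best cost).
D9: not dominated (best side-effect rate).
D10: not dominated.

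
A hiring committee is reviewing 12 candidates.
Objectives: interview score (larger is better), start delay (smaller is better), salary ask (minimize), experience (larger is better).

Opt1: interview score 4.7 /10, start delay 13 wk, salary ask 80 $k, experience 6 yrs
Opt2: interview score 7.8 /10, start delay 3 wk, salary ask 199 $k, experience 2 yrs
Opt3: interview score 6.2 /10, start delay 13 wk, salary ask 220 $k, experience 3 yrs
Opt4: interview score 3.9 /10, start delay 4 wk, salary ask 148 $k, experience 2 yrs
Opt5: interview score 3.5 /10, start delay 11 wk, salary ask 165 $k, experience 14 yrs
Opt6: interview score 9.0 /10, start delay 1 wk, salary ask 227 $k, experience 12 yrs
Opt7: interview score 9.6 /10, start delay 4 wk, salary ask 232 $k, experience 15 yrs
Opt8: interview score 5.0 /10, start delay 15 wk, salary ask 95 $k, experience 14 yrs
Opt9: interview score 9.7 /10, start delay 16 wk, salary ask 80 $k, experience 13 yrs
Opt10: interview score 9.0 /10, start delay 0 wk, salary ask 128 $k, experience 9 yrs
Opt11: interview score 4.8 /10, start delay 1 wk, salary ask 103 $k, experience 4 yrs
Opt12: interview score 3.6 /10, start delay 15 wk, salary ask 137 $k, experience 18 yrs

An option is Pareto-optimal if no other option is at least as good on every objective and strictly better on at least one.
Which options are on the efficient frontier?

Opt1, Opt5, Opt6, Opt7, Opt8, Opt9, Opt10, Opt11, Opt12

Opt1: not dominated.
Opt2: dominated by Opt10 (interview score 9.0≥7.8, start delay 0≤3, salary ask 128≤199, experience 9≥2).
Opt3: dominated by Opt10 (interview score 9.0≥6.2, start delay 0≤13, salary ask 128≤220, experience 9≥3).
Opt4: dominated by Opt10 (interview score 9.0≥3.9, start delay 0≤4, salary ask 128≤148, experience 9≥2).
Opt5: not dominated.
Opt6: not dominated.
Opt7: not dominated.
Opt8: not dominated.
Opt9: not dominated (best interview score).
Opt10: not dominated (best start delay).
Opt11: not dominated.
Opt12: not dominated (best experience).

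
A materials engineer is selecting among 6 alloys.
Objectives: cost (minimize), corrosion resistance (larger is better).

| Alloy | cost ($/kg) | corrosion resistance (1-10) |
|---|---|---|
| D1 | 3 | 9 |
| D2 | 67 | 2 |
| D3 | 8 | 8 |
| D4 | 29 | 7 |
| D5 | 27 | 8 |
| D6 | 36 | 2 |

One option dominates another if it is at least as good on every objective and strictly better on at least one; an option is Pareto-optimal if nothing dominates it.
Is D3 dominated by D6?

No

D6 vs D3: D6 is worse on cost (36 vs 8), so it does not dominate D3.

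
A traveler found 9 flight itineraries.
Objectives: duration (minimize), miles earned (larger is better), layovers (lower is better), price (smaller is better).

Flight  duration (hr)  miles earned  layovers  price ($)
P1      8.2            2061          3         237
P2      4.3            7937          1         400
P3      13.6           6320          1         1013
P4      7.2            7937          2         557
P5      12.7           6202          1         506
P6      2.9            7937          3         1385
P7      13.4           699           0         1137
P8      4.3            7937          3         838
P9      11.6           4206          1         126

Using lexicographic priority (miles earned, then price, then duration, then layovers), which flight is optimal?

P2

First maximize miles earned: best is 7937, kept {P2, P4, P6, P8}.
Then minimize price: best is 400, kept {P2}.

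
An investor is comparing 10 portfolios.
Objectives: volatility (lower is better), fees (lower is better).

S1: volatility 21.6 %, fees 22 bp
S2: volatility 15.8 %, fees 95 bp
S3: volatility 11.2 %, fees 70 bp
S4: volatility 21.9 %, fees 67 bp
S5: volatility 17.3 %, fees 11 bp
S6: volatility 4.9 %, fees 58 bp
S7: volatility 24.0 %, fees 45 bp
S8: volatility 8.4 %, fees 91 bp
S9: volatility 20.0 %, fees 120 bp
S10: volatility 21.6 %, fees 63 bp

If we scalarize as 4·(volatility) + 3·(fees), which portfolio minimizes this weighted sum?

S5

S1: 4·21.6 + 3·22 = 152.4
S2: 4·15.8 + 3·95 = 348.2
S3: 4·11.2 + 3·70 = 254.8
S4: 4·21.9 + 3·67 = 288.6
S5: 4·17.3 + 3·11 = 102.2
S6: 4·4.9 + 3·58 = 193.6
S7: 4·24.0 + 3·45 = 231.0
S8: 4·8.4 + 3·91 = 306.6
S9: 4·20.0 + 3·120 = 440.0
S10: 4·21.6 + 3·63 = 275.4
Lowest: S5 at 102.2.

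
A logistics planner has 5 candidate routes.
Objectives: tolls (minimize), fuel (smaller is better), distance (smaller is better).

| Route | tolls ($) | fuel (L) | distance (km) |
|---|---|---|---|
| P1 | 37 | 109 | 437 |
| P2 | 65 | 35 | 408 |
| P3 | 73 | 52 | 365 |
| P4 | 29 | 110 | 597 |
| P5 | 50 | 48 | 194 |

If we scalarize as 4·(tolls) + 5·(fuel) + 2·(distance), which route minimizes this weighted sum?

P5

P1: 4·37 + 5·109 + 2·437 = 1567
P2: 4·65 + 5·35 + 2·408 = 1251
P3: 4·73 + 5·52 + 2·365 = 1282
P4: 4·29 + 5·110 + 2·597 = 1860
P5: 4·50 + 5·48 + 2·194 = 828
Lowest: P5 at 828.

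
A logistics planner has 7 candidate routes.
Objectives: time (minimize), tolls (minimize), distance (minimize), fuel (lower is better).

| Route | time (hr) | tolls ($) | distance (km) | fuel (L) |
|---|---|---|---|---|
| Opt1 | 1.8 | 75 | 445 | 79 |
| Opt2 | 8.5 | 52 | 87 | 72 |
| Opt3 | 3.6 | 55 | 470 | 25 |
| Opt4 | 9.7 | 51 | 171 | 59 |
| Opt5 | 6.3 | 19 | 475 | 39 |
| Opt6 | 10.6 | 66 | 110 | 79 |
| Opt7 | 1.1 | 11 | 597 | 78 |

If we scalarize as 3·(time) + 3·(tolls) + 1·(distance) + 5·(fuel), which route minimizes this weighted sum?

Opt1: 3·1.8 + 3·75 + 1·445 + 5·79 = 1070.4
Opt2: 3·8.5 + 3·52 + 1·87 + 5·72 = 628.5
Opt3: 3·3.6 + 3·55 + 1·470 + 5·25 = 770.8
Opt4: 3·9.7 + 3·51 + 1·171 + 5·59 = 648.1
Opt5: 3·6.3 + 3·19 + 1·475 + 5·39 = 745.9
Opt6: 3·10.6 + 3·66 + 1·110 + 5·79 = 734.8
Opt7: 3·1.1 + 3·11 + 1·597 + 5·78 = 1023.3
Lowest: Opt2 at 628.5.

Opt2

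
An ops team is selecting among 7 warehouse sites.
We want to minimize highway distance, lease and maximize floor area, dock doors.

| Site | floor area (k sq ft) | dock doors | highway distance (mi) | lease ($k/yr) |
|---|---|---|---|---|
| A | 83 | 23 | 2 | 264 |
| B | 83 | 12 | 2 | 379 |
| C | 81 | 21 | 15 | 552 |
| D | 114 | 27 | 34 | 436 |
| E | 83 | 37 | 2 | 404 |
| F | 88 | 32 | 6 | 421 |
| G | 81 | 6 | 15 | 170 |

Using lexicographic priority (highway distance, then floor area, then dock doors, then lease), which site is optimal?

E

First minimize highway distance: best is 2, kept {A, B, E}.
Then maximize floor area: best is 83, kept {A, B, E}.
Then maximize dock doors: best is 37, kept {E}.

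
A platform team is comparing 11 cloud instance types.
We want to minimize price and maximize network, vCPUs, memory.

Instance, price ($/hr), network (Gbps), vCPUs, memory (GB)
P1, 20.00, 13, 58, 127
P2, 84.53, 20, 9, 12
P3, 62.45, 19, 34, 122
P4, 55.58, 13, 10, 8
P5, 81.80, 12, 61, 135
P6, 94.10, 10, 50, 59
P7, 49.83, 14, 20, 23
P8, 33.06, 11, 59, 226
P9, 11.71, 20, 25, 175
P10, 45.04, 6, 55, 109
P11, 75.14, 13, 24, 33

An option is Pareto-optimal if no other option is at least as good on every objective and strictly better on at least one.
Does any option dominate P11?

Yes

P1 vs P11: price 20.00≤75.14, network 13≥13, vCPUs 58≥24, memory 127≥33 — P1 is at least as good on every objective and strictly better on at least one, so P1 dominates P11.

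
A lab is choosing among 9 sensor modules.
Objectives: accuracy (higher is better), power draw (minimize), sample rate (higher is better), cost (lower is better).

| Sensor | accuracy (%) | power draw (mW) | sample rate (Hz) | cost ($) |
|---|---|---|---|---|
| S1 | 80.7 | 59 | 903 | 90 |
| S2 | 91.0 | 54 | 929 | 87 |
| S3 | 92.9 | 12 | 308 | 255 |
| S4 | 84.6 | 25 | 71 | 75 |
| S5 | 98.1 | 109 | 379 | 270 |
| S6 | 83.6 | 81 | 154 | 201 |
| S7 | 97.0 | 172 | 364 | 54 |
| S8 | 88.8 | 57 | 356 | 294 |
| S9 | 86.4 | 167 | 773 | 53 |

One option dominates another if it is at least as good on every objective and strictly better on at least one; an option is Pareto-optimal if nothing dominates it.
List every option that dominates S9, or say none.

S1: worse on accuracy (80.7 vs 86.4).
S2: worse on cost (87 vs 53).
S3: worse on sample rate (308 vs 773).
S4: worse on accuracy (84.6 vs 86.4).
S5: worse on sample rate (379 vs 773).
S6: worse on accuracy (83.6 vs 86.4).
S7: worse on power draw (172 vs 167).
S8: worse on sample rate (356 vs 773).
No option dominates S9.

none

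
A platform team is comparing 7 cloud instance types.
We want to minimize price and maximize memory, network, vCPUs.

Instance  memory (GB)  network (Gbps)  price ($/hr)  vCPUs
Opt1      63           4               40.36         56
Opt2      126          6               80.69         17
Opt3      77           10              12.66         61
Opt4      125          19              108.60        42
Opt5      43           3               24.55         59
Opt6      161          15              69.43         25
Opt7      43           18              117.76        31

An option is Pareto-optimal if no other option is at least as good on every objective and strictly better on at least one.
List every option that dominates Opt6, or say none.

Opt1: worse on memory (63 vs 161).
Opt2: worse on memory (126 vs 161).
Opt3: worse on memory (77 vs 161).
Opt4: worse on memory (125 vs 161).
Opt5: worse on memory (43 vs 161).
Opt7: worse on memory (43 vs 161).
No option dominates Opt6.

none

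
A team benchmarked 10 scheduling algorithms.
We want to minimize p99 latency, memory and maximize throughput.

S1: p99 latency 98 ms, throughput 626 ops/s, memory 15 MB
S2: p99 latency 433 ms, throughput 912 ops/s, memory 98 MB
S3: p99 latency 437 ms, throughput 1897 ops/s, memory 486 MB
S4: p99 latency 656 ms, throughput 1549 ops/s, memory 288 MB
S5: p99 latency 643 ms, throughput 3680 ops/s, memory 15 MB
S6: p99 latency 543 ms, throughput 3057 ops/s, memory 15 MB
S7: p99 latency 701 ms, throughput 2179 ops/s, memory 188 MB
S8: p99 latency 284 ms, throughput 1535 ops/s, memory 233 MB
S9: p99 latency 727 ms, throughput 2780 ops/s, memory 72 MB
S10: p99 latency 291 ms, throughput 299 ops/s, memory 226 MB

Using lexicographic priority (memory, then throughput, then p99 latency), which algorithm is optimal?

First minimize memory: best is 15, kept {S1, S5, S6}.
Then maximize throughput: best is 3680, kept {S5}.

S5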